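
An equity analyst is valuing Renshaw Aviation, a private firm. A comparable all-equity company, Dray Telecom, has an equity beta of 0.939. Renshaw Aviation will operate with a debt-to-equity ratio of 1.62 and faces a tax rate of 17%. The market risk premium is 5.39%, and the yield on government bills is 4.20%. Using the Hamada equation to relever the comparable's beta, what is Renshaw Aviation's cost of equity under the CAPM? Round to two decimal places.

β_L = β_U × [1 + (1 − t)(D/E)] = 0.939 × [1 + (1 − 0.17) × 1.62]
    = 0.939 × [1 + 0.83 × 1.62] = 0.939 × 2.3446 = 2.2016
E(R) = R_f + β_L × MRP = 4.20% + 2.2016 × 5.39% = 16.07%

16.07%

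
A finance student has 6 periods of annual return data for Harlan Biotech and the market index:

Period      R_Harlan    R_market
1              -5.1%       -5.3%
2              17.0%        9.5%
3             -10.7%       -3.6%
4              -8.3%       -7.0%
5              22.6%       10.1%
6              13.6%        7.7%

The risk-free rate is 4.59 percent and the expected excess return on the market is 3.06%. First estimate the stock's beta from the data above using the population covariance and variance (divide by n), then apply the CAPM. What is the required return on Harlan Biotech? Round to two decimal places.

9.97%

Mean R_i = (-5.1 + 17.0 − 10.7 − 8.3 + 22.6 + 13.6) / 6 = 4.8500%
Mean R_m = (-5.3 + 9.5 − 3.6 − 7.0 + 10.1 + 7.7) / 6 = 1.9000%
Σ(R_i − R̄_i)(R_m − R̄_m) = 562.8400  ⇒  Cov = 562.8400 / 6 = 93.8067
Σ(R_m − R̄_m)² = 319.9400  ⇒  Var(R_m) = 319.9400 / 6 = 53.3233
β = Cov / Var(R_m) = 93.8067 / 53.3233 = 1.7592
E(R) = R_f + β × MRP = 4.59% + 1.7592 × 3.06% = 9.97%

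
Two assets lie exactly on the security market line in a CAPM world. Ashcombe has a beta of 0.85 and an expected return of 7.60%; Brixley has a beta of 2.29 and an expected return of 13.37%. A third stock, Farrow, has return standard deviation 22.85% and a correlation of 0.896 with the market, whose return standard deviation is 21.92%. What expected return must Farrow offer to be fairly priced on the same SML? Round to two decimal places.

7.94%

MRP = (13.37% − 7.60%) / (2.29 − 0.85) = 4.0069%
R_f = 7.60% − 0.85 × 4.0069% = 4.1941%
β_Farrow = ρ·σ_i/σ_m = 0.896 × 22.85 / 21.92 = 0.9340
E(R_Farrow) = R_f + β × MRP = 4.1941% + 0.9340 × 4.0069% = 7.94%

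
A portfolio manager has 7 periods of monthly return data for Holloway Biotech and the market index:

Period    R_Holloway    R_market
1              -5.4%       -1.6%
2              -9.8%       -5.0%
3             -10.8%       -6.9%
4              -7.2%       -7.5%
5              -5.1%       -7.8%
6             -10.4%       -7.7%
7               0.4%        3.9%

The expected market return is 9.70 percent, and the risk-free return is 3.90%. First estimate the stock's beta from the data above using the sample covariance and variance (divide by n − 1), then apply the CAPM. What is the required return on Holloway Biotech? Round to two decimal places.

8.07%

Mean R_i = (-5.4 − 9.8 − 10.8 − 7.2 − 5.1 − 10.4 + 0.4) / 7 = -6.9000%
Mean R_m = (-1.6 − 5.0 − 6.9 − 7.5 − 7.8 − 7.7 + 3.9) / 7 = -4.6571%
Σ(R_i − R̄_i)(R_m − R̄_m) = 82.6400  ⇒  Cov = 82.6400 / 6 = 13.7733
Σ(R_m − R̄_m)² = 114.9371  ⇒  Var(R_m) = 114.9371 / 6 = 19.1562
β = Cov / Var(R_m) = 13.7733 / 19.1562 = 0.7190
MRP = 9.70% − 3.90% = 5.80%
E(R) = R_f + β × MRP = 3.90% + 0.7190 × 5.80% = 8.07%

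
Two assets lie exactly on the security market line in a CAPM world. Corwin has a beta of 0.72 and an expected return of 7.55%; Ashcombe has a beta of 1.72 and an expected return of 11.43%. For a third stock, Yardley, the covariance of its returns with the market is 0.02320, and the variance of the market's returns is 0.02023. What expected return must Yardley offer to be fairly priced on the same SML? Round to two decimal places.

MRP = (11.43% − 7.55%) / (1.72 − 0.72) = 3.8800%
R_f = 7.55% − 0.72 × 3.8800% = 4.7564%
β_Yardley = Cov / Var(R_m) = 0.02320 / 0.02023 = 1.1468
E(R_Yardley) = R_f + β × MRP = 4.7564% + 1.1468 × 3.8800% = 9.21%

9.21%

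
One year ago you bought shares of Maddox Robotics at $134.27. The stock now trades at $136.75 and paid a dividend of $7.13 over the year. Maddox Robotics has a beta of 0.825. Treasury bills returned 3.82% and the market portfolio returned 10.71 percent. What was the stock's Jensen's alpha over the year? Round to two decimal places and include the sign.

-2.35%

Realised HPR = (P1 + D1 − P0) / P0 = (136.75 + 7.13 − 134.27) / 134.27 = 9.61 / 134.27 = 7.1572%
MRP = 10.71% − 3.82% = 6.89%
CAPM required = R_f + β·MRP = 3.82% + 0.825 × 6.89% = 9.50425%
α = realised − required = 7.1572% − 9.50425% = -2.35%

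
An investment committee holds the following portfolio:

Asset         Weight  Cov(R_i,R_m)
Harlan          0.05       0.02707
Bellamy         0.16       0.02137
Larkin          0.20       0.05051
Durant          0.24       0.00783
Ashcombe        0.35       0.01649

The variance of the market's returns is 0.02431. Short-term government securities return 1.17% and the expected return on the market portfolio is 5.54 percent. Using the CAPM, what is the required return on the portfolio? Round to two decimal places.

β_Harlan = 0.02707 / 0.02431 = 1.1135
β_Bellamy = 0.02137 / 0.02431 = 0.8791
β_Larkin = 0.05051 / 0.02431 = 2.0777
β_Durant = 0.00783 / 0.02431 = 0.3221
β_Ashcombe = 0.01649 / 0.02431 = 0.6783
β_P = Σ w_i β_i = 0.05×1.1135 + 0.16×0.8791 + 0.20×2.0777 + 0.24×0.3221 + 0.35×0.6783 = 0.9266
MRP = 5.54% − 1.17% = 4.37%
E(R_P) = R_f + β_P × MRP = 1.17% + 0.9266 × 4.37% = 5.22%

5.22%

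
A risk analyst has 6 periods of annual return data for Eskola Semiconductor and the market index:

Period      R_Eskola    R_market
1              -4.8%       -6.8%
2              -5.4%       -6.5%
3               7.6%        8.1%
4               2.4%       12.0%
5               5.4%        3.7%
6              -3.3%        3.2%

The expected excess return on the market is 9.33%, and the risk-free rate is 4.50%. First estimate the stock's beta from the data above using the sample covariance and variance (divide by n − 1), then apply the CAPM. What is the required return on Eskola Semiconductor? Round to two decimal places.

Mean R_i = (-4.8 − 5.4 + 7.6 + 2.4 + 5.4 − 3.3) / 6 = 0.3167%
Mean R_m = (-6.8 − 6.5 + 8.1 + 12.0 + 3.7 + 3.2) / 6 = 2.2833%
Σ(R_i − R̄_i)(R_m − R̄_m) = 163.1817  ⇒  Cov = 163.1817 / 5 = 32.6363
Σ(R_m − R̄_m)² = 290.7483  ⇒  Var(R_m) = 290.7483 / 5 = 58.1497
β = Cov / Var(R_m) = 32.6363 / 58.1497 = 0.5612
E(R) = R_f + β × MRP = 4.50% + 0.5612 × 9.33% = 9.74%

9.74%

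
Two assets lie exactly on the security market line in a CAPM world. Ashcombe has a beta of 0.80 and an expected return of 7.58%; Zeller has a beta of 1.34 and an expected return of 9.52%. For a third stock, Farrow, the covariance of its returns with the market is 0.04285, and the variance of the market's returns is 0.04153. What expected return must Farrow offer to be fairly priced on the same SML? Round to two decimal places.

MRP = (9.52% − 7.58%) / (1.34 − 0.80) = 3.5926%
R_f = 7.58% − 0.80 × 3.5926% = 4.7059%
β_Farrow = Cov / Var(R_m) = 0.04285 / 0.04153 = 1.0318
E(R_Farrow) = R_f + β × MRP = 4.7059% + 1.0318 × 3.5926% = 8.41%

8.41%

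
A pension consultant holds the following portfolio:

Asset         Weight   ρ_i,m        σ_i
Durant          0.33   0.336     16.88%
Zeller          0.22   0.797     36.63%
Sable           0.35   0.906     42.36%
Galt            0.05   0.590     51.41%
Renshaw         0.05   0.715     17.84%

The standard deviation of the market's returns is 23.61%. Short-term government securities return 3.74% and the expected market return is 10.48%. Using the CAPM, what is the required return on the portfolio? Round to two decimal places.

10.56%

β_Durant = 0.336 × 16.88% / 23.61% = 0.2402
β_Zeller = 0.797 × 36.63% / 23.61% = 1.2365
β_Sable = 0.906 × 42.36% / 23.61% = 1.6255
β_Galt = 0.590 × 51.41% / 23.61% = 1.2847
β_Renshaw = 0.715 × 17.84% / 23.61% = 0.5403
β_P = Σ w_i β_i = 0.33×0.2402 + 0.22×1.2365 + 0.35×1.6255 + 0.05×1.2847 + 0.05×0.5403 = 1.0115
MRP = 10.48% − 3.74% = 6.74%
E(R_P) = R_f + β_P × MRP = 3.74% + 1.0115 × 6.74% = 10.56%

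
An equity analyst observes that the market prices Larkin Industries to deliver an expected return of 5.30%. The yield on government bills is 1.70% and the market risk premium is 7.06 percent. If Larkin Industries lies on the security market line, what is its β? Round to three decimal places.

0.510

β = (E(R) − R_f) / MRP = (5.30% − 1.70%) / 7.06% = 3.60% / 7.06% = 0.510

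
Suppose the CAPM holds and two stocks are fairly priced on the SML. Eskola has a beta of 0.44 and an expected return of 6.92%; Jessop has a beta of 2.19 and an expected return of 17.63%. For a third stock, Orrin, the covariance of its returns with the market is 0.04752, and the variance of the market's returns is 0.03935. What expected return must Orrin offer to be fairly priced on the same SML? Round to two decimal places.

11.62%

MRP = (17.63% − 6.92%) / (2.19 − 0.44) = 6.1200%
R_f = 6.92% − 0.44 × 6.1200% = 4.2272%
β_Orrin = Cov / Var(R_m) = 0.04752 / 0.03935 = 1.2076
E(R_Orrin) = R_f + β × MRP = 4.2272% + 1.2076 × 6.1200% = 11.62%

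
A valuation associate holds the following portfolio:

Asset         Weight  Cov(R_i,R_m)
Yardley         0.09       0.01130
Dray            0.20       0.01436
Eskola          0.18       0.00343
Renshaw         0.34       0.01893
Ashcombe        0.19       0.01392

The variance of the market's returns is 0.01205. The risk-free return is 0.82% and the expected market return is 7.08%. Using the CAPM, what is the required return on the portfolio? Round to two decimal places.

β_Yardley = 0.01130 / 0.01205 = 0.9378
β_Dray = 0.01436 / 0.01205 = 1.1917
β_Eskola = 0.00343 / 0.01205 = 0.2846
β_Renshaw = 0.01893 / 0.01205 = 1.5710
β_Ashcombe = 0.01392 / 0.01205 = 1.1552
β_P = Σ w_i β_i = 0.09×0.9378 + 0.20×1.1917 + 0.18×0.2846 + 0.34×1.5710 + 0.19×1.1552 = 1.1276
MRP = 7.08% − 0.82% = 6.26%
E(R_P) = R_f + β_P × MRP = 0.82% + 1.1276 × 6.26% = 7.88%

7.88%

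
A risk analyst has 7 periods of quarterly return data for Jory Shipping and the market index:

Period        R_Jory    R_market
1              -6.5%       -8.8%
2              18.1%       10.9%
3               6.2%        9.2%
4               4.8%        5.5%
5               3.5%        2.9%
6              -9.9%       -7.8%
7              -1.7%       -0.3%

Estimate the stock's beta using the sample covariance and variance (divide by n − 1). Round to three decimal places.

1.112

Mean R_i = (-6.5 + 18.1 + 6.2 + 4.8 + 3.5 − 9.9 − 1.7) / 7 = 2.0714%
Mean R_m = (-8.8 + 10.9 + 9.2 + 5.5 + 2.9 − 7.8 − 0.3) / 7 = 1.6571%
Σ(R_i − R̄_i)(R_m − R̄_m) = 401.7814  ⇒  Cov = 401.7814 / 6 = 66.9636
Σ(R_m − R̄_m)² = 361.2571  ⇒  Var(R_m) = 361.2571 / 6 = 60.2095
β = Cov / Var(R_m) = 66.9636 / 60.2095 = 1.1122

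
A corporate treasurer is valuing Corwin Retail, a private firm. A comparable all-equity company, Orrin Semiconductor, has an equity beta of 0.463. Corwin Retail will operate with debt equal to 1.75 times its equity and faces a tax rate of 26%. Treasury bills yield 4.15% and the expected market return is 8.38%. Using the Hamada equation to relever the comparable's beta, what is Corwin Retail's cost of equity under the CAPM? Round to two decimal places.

8.64%

β_L = β_U × [1 + (1 − t)(D/E)] = 0.463 × [1 + (1 − 0.26) × 1.75]
    = 0.463 × [1 + 0.74 × 1.75] = 0.463 × 2.2950 = 1.0626
MRP = 8.38% − 4.15% = 4.23%
E(R) = R_f + β_L × MRP = 4.15% + 1.0626 × 4.23% = 8.64%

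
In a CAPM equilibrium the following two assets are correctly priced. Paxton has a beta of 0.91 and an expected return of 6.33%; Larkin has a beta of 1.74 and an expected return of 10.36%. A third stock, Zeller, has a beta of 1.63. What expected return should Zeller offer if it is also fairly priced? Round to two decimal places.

9.83%

MRP (SML slope) = (10.36% − 6.33%) / (1.74 − 0.91) = 4.03% / 0.83 = 4.8554%
R_f (intercept) = 6.33% − 0.91 × 4.8554% = 1.9116%
E(R_Zeller) = R_f + β × MRP = 1.9116% + 1.63 × 4.8554% = 9.83%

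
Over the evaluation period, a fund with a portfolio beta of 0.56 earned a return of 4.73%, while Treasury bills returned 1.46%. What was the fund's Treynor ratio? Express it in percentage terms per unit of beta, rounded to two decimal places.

5.84%

Treynor = (R_P − R_f) / β_P = (4.73% − 1.46%) / 0.5600 = 3.27% / 0.5600 = 5.84%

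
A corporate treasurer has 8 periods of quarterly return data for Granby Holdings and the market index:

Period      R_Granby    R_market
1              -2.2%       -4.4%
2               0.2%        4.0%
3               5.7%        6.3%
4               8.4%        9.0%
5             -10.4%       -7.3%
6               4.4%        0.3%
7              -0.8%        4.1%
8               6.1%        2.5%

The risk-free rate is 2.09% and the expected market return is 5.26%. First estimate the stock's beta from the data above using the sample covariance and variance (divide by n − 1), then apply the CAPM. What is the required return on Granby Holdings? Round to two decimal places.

5.02%

Mean R_i = (-2.2 + 0.2 + 5.7 + 8.4 − 10.4 + 4.4 − 0.8 + 6.1) / 8 = 1.4250%
Mean R_m = (-4.4 + 4.0 + 6.3 + 9.0 − 7.3 + 0.3 + 4.1 + 2.5) / 8 = 1.8125%
Σ(R_i − R̄_i)(R_m − R̄_m) = 190.5375  ⇒  Cov = 190.5375 / 7 = 27.2196
Σ(R_m − R̄_m)² = 206.2088  ⇒  Var(R_m) = 206.2088 / 7 = 29.4584
β = Cov / Var(R_m) = 27.2196 / 29.4584 = 0.9240
MRP = 5.26% − 2.09% = 3.17%
E(R) = R_f + β × MRP = 2.09% + 0.9240 × 3.17% = 5.02%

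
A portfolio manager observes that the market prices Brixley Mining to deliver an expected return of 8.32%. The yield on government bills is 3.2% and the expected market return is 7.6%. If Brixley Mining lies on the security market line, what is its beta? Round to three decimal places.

MRP = 7.6% − 3.2% = 4.40%
β = (E(R) − R_f) / MRP = (8.32% − 3.2%) / 4.4% = 5.12% / 4.4% = 1.164

1.164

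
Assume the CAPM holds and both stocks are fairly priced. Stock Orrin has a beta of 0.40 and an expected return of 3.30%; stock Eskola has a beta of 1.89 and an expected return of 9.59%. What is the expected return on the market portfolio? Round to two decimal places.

5.83%

Both satisfy E(R) = R_f + β·MRP, so the slope of the SML is
MRP = (9.59% − 3.30%) / (1.89 − 0.40) = 6.29% / 1.49 = 4.2215%
R_f = E(R_Orrin) − β_Orrin·MRP = 3.30% − 0.40 × 4.2215% = 1.6114%
E(R_m) = R_f + MRP = 1.6114% + 4.2215% = 5.83%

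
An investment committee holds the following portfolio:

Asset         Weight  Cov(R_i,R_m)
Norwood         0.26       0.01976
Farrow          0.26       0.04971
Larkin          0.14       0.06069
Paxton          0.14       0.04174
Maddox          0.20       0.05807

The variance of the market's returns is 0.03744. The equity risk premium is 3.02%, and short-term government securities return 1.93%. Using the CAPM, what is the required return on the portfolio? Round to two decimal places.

5.48%

β_Norwood = 0.01976 / 0.03744 = 0.5278
β_Farrow = 0.04971 / 0.03744 = 1.3277
β_Larkin = 0.06069 / 0.03744 = 1.6210
β_Paxton = 0.04174 / 0.03744 = 1.1149
β_Maddox = 0.05807 / 0.03744 = 1.5510
β_P = Σ w_i β_i = 0.26×0.5278 + 0.26×1.3277 + 0.14×1.6210 + 0.14×1.1149 + 0.20×1.5510 = 1.1757
E(R_P) = R_f + β_P × MRP = 1.93% + 1.1757 × 3.02% = 5.48%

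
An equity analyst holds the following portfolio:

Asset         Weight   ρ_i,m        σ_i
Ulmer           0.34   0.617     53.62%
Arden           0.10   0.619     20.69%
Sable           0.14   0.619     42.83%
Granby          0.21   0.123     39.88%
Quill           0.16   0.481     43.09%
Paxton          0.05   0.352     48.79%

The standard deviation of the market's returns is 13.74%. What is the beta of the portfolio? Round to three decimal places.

1.561

β_Ulmer = 0.617 × 53.62% / 13.74% = 2.4078
β_Arden = 0.619 × 20.69% / 13.74% = 0.9321
β_Sable = 0.619 × 42.83% / 13.74% = 1.9295
β_Granby = 0.123 × 39.88% / 13.74% = 0.3570
β_Quill = 0.481 × 43.09% / 13.74% = 1.5085
β_Paxton = 0.352 × 48.79% / 13.74% = 1.2499
β_P = Σ w_i β_i = 0.34×2.4078 + 0.10×0.9321 + 0.14×1.9295 + 0.21×0.3570 + 0.16×1.5085 + 0.05×1.2499 = 1.5608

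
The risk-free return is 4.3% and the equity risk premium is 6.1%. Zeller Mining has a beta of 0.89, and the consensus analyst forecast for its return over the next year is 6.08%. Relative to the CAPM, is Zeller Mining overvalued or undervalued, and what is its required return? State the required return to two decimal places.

Overvalued; required return 9.73%

Required return = R_f + β·MRP = 4.3% + 0.89 × 6.1% = 9.73%
Forecast 6.08% < required 9.73% → the stock plots below the SML → overvalued.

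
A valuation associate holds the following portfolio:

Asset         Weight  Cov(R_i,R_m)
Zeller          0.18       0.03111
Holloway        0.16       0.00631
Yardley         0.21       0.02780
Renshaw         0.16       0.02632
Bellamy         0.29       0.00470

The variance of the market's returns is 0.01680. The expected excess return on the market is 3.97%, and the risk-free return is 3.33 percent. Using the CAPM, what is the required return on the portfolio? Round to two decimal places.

7.59%

β_Zeller = 0.03111 / 0.01680 = 1.8518
β_Holloway = 0.00631 / 0.01680 = 0.3756
β_Yardley = 0.02780 / 0.01680 = 1.6548
β_Renshaw = 0.02632 / 0.01680 = 1.5667
β_Bellamy = 0.00470 / 0.01680 = 0.2798
β_P = Σ w_i β_i = 0.18×1.8518 + 0.16×0.3756 + 0.21×1.6548 + 0.16×1.5667 + 0.29×0.2798 = 1.0727
E(R_P) = R_f + β_P × MRP = 3.33% + 1.0727 × 3.97% = 7.59%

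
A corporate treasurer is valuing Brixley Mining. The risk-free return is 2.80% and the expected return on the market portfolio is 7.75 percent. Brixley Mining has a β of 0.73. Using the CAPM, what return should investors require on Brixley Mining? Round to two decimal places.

Market risk premium = E(R_m) − R_f = 7.75% − 2.80% = 4.95%
E(R) = R_f + β × MRP = 2.80% + 0.73 × 4.95% = 6.41%

6.41%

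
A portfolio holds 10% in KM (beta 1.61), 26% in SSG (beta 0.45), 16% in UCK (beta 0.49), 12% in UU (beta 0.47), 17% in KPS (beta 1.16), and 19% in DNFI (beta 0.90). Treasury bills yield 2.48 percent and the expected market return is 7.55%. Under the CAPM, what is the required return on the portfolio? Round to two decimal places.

β_P = Σ w_i β_i = 0.10×1.61 + 0.26×0.45 + 0.16×0.49 + 0.12×0.47 + 0.17×1.16 + 0.19×0.90 = 0.7810
MRP = 7.55% − 2.48% = 5.07%
E(R_P) = R_f + β_P × MRP = 2.48% + 0.7810 × 5.07% = 6.44%

6.44%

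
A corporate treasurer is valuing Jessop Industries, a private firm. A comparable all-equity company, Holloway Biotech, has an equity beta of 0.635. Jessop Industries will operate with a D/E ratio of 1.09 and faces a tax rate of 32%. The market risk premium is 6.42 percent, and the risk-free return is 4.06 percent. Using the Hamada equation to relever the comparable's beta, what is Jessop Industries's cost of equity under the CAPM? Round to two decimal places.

β_L = β_U × [1 + (1 − t)(D/E)] = 0.635 × [1 + (1 − 0.32) × 1.09]
    = 0.635 × [1 + 0.68 × 1.09] = 0.635 × 1.7412 = 1.1057
E(R) = R_f + β_L × MRP = 4.06% + 1.1057 × 6.42% = 11.16%

11.16%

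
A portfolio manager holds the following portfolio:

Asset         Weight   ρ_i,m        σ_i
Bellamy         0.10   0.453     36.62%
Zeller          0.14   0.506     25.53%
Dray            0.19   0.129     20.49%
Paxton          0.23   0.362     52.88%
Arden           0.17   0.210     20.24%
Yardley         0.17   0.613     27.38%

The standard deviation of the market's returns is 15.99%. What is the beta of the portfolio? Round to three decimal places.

β_Bellamy = 0.453 × 36.62% / 15.99% = 1.0375
β_Zeller = 0.506 × 25.53% / 15.99% = 0.8079
β_Dray = 0.129 × 20.49% / 15.99% = 0.1653
β_Paxton = 0.362 × 52.88% / 15.99% = 1.1972
β_Arden = 0.210 × 20.24% / 15.99% = 0.2658
β_Yardley = 0.613 × 27.38% / 15.99% = 1.0497
β_P = Σ w_i β_i = 0.10×1.0375 + 0.14×0.8079 + 0.19×0.1653 + 0.23×1.1972 + 0.17×0.2658 + 0.17×1.0497 = 0.7473

0.747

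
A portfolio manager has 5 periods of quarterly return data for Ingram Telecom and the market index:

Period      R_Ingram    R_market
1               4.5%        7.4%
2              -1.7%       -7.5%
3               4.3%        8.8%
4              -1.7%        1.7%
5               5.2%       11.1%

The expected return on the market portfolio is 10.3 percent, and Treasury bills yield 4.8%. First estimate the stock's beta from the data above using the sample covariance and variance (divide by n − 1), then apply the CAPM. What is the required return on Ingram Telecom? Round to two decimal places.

Mean R_i = (4.5 − 1.7 + 4.3 − 1.7 + 5.2) / 5 = 2.1200%
Mean R_m = (7.4 − 7.5 + 8.8 + 1.7 + 11.1) / 5 = 4.3000%
Σ(R_i − R̄_i)(R_m − R̄_m) = 93.1400  ⇒  Cov = 93.1400 / 4 = 23.2850
Σ(R_m − R̄_m)² = 222.1000  ⇒  Var(R_m) = 222.1000 / 4 = 55.5250
β = Cov / Var(R_m) = 23.2850 / 55.5250 = 0.4194
MRP = 10.3% − 4.8% = 5.50%
E(R) = R_f + β × MRP = 4.8% + 0.4194 × 5.5% = 7.11%

7.11%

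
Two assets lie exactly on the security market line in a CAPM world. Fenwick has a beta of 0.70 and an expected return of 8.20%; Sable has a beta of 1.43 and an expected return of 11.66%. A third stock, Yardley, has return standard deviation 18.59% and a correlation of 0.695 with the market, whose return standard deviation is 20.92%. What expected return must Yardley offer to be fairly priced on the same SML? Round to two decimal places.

MRP = (11.66% − 8.20%) / (1.43 − 0.70) = 4.7397%
R_f = 8.20% − 0.70 × 4.7397% = 4.8822%
β_Yardley = ρ·σ_i/σ_m = 0.695 × 18.59 / 20.92 = 0.6176
E(R_Yardley) = R_f + β × MRP = 4.8822% + 0.6176 × 4.7397% = 7.81%

7.81%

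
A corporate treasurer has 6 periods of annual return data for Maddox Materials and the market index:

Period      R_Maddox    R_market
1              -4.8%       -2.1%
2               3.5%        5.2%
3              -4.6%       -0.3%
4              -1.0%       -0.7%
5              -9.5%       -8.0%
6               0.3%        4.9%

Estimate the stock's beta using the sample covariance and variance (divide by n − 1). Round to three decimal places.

0.877

Mean R_i = (-4.8 + 3.5 − 4.6 − 1.0 − 9.5 + 0.3) / 6 = -2.6833%
Mean R_m = (-2.1 + 5.2 − 0.3 − 0.7 − 8.0 + 4.9) / 6 = -0.1667%
Σ(R_i − R̄_i)(R_m − R̄_m) = 105.1467  ⇒  Cov = 105.1467 / 5 = 21.0293
Σ(R_m − R̄_m)² = 119.8733  ⇒  Var(R_m) = 119.8733 / 5 = 23.9747
β = Cov / Var(R_m) = 21.0293 / 23.9747 = 0.8771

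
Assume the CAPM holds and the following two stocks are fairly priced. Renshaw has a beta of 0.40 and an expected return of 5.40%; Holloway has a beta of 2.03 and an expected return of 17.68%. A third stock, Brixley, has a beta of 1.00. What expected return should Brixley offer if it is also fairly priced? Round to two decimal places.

9.92%

MRP (SML slope) = (17.68% − 5.40%) / (2.03 − 0.40) = 12.28% / 1.63 = 7.5337%
R_f (intercept) = 5.40% − 0.40 × 7.5337% = 2.3865%
E(R_Brixley) = R_f + β × MRP = 2.3865% + 1.00 × 7.5337% = 9.92%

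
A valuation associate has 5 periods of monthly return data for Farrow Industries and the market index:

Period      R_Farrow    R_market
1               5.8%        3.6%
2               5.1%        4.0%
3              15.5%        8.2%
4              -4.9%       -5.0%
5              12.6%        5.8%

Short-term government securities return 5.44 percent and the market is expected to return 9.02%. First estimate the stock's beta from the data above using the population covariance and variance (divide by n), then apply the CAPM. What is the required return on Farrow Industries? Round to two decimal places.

Mean R_i = (5.8 + 5.1 + 15.5 − 4.9 + 12.6) / 5 = 6.8200%
Mean R_m = (3.6 + 4.0 + 8.2 − 5.0 + 5.8) / 5 = 3.3200%
Σ(R_i − R̄_i)(R_m − R̄_m) = 152.7480  ⇒  Cov = 152.7480 / 5 = 30.5496
Σ(R_m − R̄_m)² = 99.7280  ⇒  Var(R_m) = 99.7280 / 5 = 19.9456
β = Cov / Var(R_m) = 30.5496 / 19.9456 = 1.5316
MRP = 9.02% − 5.44% = 3.58%
E(R) = R_f + β × MRP = 5.44% + 1.5316 × 3.58% = 10.92%

10.92%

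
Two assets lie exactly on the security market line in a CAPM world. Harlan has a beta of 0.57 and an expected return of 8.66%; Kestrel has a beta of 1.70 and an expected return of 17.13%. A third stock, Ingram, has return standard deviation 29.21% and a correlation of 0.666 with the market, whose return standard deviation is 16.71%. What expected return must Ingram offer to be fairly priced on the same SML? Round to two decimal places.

MRP = (17.13% − 8.66%) / (1.70 − 0.57) = 7.4956%
R_f = 8.66% − 0.57 × 7.4956% = 4.3875%
β_Ingram = ρ·σ_i/σ_m = 0.666 × 29.21 / 16.71 = 1.1642
E(R_Ingram) = R_f + β × MRP = 4.3875% + 1.1642 × 7.4956% = 13.11%

13.11%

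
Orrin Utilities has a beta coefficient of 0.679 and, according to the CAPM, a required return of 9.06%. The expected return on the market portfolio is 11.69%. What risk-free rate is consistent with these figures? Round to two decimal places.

3.50%

E(R) = R_f + β(E(R_m) − R_f) = R_f(1 − β) + β·E(R_m)
9.06% = R_f × (1 − 0.679) + 0.679 × 11.69%
9.06% = R_f × 0.321 + 7.93751%
R_f = (9.06% − 7.93751%) / 0.321 = 3.50%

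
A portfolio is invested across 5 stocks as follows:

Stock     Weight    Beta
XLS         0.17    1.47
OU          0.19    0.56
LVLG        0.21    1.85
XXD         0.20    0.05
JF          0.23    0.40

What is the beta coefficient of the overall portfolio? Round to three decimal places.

β_P = Σ w_i β_i = 0.17×1.47 + 0.19×0.56 + 0.21×1.85 + 0.20×0.05 + 0.23×0.40 = 0.8468

0.847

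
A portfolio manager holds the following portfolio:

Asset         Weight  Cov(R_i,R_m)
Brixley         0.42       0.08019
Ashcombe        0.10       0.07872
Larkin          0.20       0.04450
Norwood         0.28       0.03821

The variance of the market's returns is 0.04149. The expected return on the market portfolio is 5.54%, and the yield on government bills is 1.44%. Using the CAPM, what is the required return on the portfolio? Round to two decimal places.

β_Brixley = 0.08019 / 0.04149 = 1.9328
β_Ashcombe = 0.07872 / 0.04149 = 1.8973
β_Larkin = 0.04450 / 0.04149 = 1.0725
β_Norwood = 0.03821 / 0.04149 = 0.9209
β_P = Σ w_i β_i = 0.42×1.9328 + 0.10×1.8973 + 0.20×1.0725 + 0.28×0.9209 = 1.4739
MRP = 5.54% − 1.44% = 4.10%
E(R_P) = R_f + β_P × MRP = 1.44% + 1.4739 × 4.10% = 7.48%

7.48%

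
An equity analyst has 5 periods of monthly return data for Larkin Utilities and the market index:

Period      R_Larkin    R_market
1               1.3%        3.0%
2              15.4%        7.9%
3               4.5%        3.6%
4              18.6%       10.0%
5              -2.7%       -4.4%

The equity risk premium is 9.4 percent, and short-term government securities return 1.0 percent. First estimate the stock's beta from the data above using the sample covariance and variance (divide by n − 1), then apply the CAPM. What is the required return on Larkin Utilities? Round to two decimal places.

15.57%

Mean R_i = (1.3 + 15.4 + 4.5 + 18.6 − 2.7) / 5 = 7.4200%
Mean R_m = (3.0 + 7.9 + 3.6 + 10.0 − 4.4) / 5 = 4.0200%
Σ(R_i − R̄_i)(R_m − R̄_m) = 190.4980  ⇒  Cov = 190.4980 / 4 = 47.6245
Σ(R_m − R̄_m)² = 122.9280  ⇒  Var(R_m) = 122.9280 / 4 = 30.7320
β = Cov / Var(R_m) = 47.6245 / 30.7320 = 1.5497
E(R) = R_f + β × MRP = 1.0% + 1.5497 × 9.4% = 15.57%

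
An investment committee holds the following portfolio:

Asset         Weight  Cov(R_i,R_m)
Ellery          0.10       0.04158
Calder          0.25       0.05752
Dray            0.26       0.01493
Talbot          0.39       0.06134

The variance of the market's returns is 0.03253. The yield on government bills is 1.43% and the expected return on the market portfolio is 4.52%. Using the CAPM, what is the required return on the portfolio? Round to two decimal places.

β_Ellery = 0.04158 / 0.03253 = 1.2782
β_Calder = 0.05752 / 0.03253 = 1.7682
β_Dray = 0.01493 / 0.03253 = 0.4590
β_Talbot = 0.06134 / 0.03253 = 1.8856
β_P = Σ w_i β_i = 0.10×1.2782 + 0.25×1.7682 + 0.26×0.4590 + 0.39×1.8856 = 1.4246
MRP = 4.52% − 1.43% = 3.09%
E(R_P) = R_f + β_P × MRP = 1.43% + 1.4246 × 3.09% = 5.83%

5.83%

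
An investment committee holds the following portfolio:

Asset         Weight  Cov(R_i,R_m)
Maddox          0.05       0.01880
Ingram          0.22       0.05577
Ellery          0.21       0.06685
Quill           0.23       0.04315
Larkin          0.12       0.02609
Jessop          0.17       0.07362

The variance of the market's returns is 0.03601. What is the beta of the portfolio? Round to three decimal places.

1.467

β_Maddox = 0.01880 / 0.03601 = 0.5221
β_Ingram = 0.05577 / 0.03601 = 1.5487
β_Ellery = 0.06685 / 0.03601 = 1.8564
β_Quill = 0.04315 / 0.03601 = 1.1983
β_Larkin = 0.02609 / 0.03601 = 0.7245
β_Jessop = 0.07362 / 0.03601 = 2.0444
β_P = Σ w_i β_i = 0.05×0.5221 + 0.22×1.5487 + 0.21×1.8564 + 0.23×1.1983 + 0.12×0.7245 + 0.17×2.0444 = 1.4668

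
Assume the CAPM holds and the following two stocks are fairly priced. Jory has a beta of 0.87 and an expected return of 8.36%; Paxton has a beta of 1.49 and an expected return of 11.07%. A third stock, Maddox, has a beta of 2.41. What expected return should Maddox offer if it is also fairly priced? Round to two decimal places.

MRP (SML slope) = (11.07% − 8.36%) / (1.49 − 0.87) = 2.71% / 0.62 = 4.3710%
R_f (intercept) = 8.36% − 0.87 × 4.3710% = 4.5572%
E(R_Maddox) = R_f + β × MRP = 4.5572% + 2.41 × 4.3710% = 15.09%

15.09%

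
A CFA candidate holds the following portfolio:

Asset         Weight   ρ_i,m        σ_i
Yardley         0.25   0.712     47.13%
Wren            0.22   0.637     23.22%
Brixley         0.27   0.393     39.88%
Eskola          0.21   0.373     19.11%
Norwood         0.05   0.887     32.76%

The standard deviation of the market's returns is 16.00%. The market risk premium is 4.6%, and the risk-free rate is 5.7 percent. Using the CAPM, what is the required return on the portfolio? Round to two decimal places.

11.11%

β_Yardley = 0.712 × 47.13% / 16.00% = 2.0973
β_Wren = 0.637 × 23.22% / 16.00% = 0.9244
β_Brixley = 0.393 × 39.88% / 16.00% = 0.9796
β_Eskola = 0.373 × 19.11% / 16.00% = 0.4455
β_Norwood = 0.887 × 32.76% / 16.00% = 1.8161
β_P = Σ w_i β_i = 0.25×2.0973 + 0.22×0.9244 + 0.27×0.9796 + 0.21×0.4455 + 0.05×1.8161 = 1.1765
E(R_P) = R_f + β_P × MRP = 5.7% + 1.1765 × 4.6% = 11.11%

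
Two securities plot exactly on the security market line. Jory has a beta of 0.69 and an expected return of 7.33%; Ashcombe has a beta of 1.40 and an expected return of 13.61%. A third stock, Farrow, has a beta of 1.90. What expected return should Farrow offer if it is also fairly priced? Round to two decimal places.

18.03%

MRP (SML slope) = (13.61% − 7.33%) / (1.40 − 0.69) = 6.28% / 0.71 = 8.8451%
R_f (intercept) = 7.33% − 0.69 × 8.8451% = 1.2269%
E(R_Farrow) = R_f + β × MRP = 1.2269% + 1.90 × 8.8451% = 18.03%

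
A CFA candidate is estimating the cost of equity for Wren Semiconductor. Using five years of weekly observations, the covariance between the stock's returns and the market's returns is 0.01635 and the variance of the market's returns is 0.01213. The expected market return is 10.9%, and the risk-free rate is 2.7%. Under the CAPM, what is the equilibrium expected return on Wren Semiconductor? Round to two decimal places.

β = Cov(R_i, R_m) / Var(R_m) = 0.01635 / 0.01213 = 1.3479
MRP = 10.9% − 2.7% = 8.20%
E(R) = R_f + β × MRP = 2.7% + 1.3479 × 8.2% = 13.75%

13.75%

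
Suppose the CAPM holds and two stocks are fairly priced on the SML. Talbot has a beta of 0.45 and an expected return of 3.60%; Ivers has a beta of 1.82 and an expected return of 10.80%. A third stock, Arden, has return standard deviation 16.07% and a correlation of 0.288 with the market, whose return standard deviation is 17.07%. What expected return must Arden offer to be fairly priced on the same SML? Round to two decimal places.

2.66%

MRP = (10.80% − 3.60%) / (1.82 − 0.45) = 5.2555%
R_f = 3.60% − 0.45 × 5.2555% = 1.2350%
β_Arden = ρ·σ_i/σ_m = 0.288 × 16.07 / 17.07 = 0.2711
E(R_Arden) = R_f + β × MRP = 1.2350% + 0.2711 × 5.2555% = 2.66%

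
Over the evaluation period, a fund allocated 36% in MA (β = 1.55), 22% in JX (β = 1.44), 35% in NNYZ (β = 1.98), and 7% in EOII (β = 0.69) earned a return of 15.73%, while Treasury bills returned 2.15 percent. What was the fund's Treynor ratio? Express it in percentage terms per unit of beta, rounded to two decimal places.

β_P = 0.36×1.55 + 0.22×1.44 + 0.35×1.98 + 0.07×0.69 = 1.6161
Treynor = (R_P − R_f) / β_P = (15.73% − 2.15%) / 1.6161 = 13.58% / 1.6161 = 8.40%

8.40%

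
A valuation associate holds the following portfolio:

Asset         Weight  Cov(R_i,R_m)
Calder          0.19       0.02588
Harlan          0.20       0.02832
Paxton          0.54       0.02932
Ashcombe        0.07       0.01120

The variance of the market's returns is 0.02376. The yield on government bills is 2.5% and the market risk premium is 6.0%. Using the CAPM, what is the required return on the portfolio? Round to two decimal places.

9.37%

β_Calder = 0.02588 / 0.02376 = 1.0892
β_Harlan = 0.02832 / 0.02376 = 1.1919
β_Paxton = 0.02932 / 0.02376 = 1.2340
β_Ashcombe = 0.01120 / 0.02376 = 0.4714
β_P = Σ w_i β_i = 0.19×1.0892 + 0.20×1.1919 + 0.54×1.2340 + 0.07×0.4714 = 1.1447
E(R_P) = R_f + β_P × MRP = 2.5% + 1.1447 × 6.0% = 9.37%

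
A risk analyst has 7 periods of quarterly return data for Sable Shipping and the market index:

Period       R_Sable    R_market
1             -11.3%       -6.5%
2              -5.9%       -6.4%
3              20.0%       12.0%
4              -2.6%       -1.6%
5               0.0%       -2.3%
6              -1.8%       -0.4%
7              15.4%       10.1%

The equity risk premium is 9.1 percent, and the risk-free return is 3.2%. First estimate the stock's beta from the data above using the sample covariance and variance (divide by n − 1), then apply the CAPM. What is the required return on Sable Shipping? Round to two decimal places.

Mean R_i = (-11.3 − 5.9 + 20.0 − 2.6 + 0.0 − 1.8 + 15.4) / 7 = 1.9714%
Mean R_m = (-6.5 − 6.4 + 12.0 − 1.6 − 2.3 − 0.4 + 10.1) / 7 = 0.7000%
Σ(R_i − R̄_i)(R_m − R̄_m) = 501.9700  ⇒  Cov = 501.9700 / 6 = 83.6617
Σ(R_m − R̄_m)² = 333.8000  ⇒  Var(R_m) = 333.8000 / 6 = 55.6333
β = Cov / Var(R_m) = 83.6617 / 55.6333 = 1.5038
E(R) = R_f + β × MRP = 3.2% + 1.5038 × 9.1% = 16.88%

16.88%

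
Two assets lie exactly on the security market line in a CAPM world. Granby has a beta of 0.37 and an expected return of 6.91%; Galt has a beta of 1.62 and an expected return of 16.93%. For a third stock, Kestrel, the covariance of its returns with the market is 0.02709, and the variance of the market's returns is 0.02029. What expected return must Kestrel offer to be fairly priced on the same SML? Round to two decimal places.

14.65%

MRP = (16.93% − 6.91%) / (1.62 − 0.37) = 8.0160%
R_f = 6.91% − 0.37 × 8.0160% = 3.9441%
β_Kestrel = Cov / Var(R_m) = 0.02709 / 0.02029 = 1.3351
E(R_Kestrel) = R_f + β × MRP = 3.9441% + 1.3351 × 8.0160% = 14.65%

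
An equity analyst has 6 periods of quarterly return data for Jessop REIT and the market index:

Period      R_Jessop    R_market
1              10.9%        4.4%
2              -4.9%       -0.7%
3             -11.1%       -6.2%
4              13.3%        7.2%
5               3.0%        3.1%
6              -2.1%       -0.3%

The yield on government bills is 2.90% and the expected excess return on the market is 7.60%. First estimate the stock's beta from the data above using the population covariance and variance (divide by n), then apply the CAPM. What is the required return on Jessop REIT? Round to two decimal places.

17.66%

Mean R_i = (10.9 − 4.9 − 11.1 + 13.3 + 3.0 − 2.1) / 6 = 1.5167%
Mean R_m = (4.4 − 0.7 − 6.2 + 7.2 + 3.1 − 0.3) / 6 = 1.2500%
Σ(R_i − R̄_i)(R_m − R̄_m) = 214.5250  ⇒  Cov = 214.5250 / 6 = 35.7542
Σ(R_m − R̄_m)² = 110.4550  ⇒  Var(R_m) = 110.4550 / 6 = 18.4092
β = Cov / Var(R_m) = 35.7542 / 18.4092 = 1.9422
E(R) = R_f + β × MRP = 2.90% + 1.9422 × 7.60% = 17.66%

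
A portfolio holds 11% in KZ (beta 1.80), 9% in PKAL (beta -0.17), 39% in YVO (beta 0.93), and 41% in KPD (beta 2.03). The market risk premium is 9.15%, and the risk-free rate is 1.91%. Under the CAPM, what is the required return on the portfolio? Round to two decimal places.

β_P = Σ w_i β_i = 0.11×1.80 + 0.09×-0.17 + 0.39×0.93 + 0.41×2.03 = 1.3777
E(R_P) = R_f + β_P × MRP = 1.91% + 1.3777 × 9.15% = 14.52%

14.52%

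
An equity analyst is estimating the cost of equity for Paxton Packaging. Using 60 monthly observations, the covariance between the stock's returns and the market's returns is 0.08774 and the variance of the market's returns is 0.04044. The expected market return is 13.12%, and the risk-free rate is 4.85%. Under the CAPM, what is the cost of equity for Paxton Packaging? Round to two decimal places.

22.79%

β = Cov(R_i, R_m) / Var(R_m) = 0.08774 / 0.04044 = 2.1696
MRP = 13.12% − 4.85% = 8.27%
E(R) = R_f + β × MRP = 4.85% + 2.1696 × 8.27% = 22.79%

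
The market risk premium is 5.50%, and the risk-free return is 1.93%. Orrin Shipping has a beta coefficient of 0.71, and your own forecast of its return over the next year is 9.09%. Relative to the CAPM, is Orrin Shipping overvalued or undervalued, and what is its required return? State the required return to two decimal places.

Required return = R_f + β·MRP = 1.93% + 0.71 × 5.50% = 5.84%
Forecast 9.09% > required 5.84% → the stock plots above the SML → undervalued.

Undervalued; required return 5.84%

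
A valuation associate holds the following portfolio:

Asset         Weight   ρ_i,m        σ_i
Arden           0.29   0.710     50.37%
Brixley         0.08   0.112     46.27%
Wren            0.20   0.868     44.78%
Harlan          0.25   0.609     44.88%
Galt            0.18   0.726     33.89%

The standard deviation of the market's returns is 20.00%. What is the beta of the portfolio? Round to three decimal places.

β_Arden = 0.710 × 50.37% / 20.00% = 1.7881
β_Brixley = 0.112 × 46.27% / 20.00% = 0.2591
β_Wren = 0.868 × 44.78% / 20.00% = 1.9435
β_Harlan = 0.609 × 44.88% / 20.00% = 1.3666
β_Galt = 0.726 × 33.89% / 20.00% = 1.2302
β_P = Σ w_i β_i = 0.29×1.7881 + 0.08×0.2591 + 0.20×1.9435 + 0.25×1.3666 + 0.18×1.2302 = 1.4911

1.491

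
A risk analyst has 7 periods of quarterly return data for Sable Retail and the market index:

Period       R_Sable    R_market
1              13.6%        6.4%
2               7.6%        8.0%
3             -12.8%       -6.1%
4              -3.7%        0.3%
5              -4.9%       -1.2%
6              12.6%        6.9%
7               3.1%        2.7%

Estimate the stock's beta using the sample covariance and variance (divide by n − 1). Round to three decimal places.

1.833

Mean R_i = (13.6 + 7.6 − 12.8 − 3.7 − 4.9 + 12.6 + 3.1) / 7 = 2.2143%
Mean R_m = (6.4 + 8.0 − 6.1 + 0.3 − 1.2 + 6.9 + 2.7) / 7 = 2.4286%
Σ(R_i − R̄_i)(R_m − R̄_m) = 288.3571  ⇒  Cov = 288.3571 / 6 = 48.0595
Σ(R_m − R̄_m)² = 157.3143  ⇒  Var(R_m) = 157.3143 / 6 = 26.2191
β = Cov / Var(R_m) = 48.0595 / 26.2191 = 1.8330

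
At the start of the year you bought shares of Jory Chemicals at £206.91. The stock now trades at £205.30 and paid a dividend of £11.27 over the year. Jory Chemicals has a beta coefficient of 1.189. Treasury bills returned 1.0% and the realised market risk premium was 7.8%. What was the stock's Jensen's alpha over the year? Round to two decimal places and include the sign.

-5.61%

Realised HPR = (P1 + D1 − P0) / P0 = (205.30 + 11.27 − 206.91) / 206.91 = 9.66 / 206.91 = 4.6687%
CAPM required = R_f + β·MRP = 1.0% + 1.189 × 7.8% = 10.2742%
α = realised − required = 4.6687% − 10.2742% = -5.61%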